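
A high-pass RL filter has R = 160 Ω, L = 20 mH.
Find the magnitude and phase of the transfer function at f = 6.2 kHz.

Step 1 — Angular frequency: ω = 2π·6200 = 3.896e+04 rad/s.
Step 2 — Transfer function: H(jω) = jωL/(R + jωL).
Step 3 — Numerator jωL = j·779.1; denominator R + jωL = 160 + j779.1.
Step 4 — H = 0.9595 + j0.1971.
Step 5 — Magnitude: |H| = 0.9796 (-0.2 dB); phase: φ = 11.6°.

|H| = 0.9796 (-0.2 dB), φ = 11.6°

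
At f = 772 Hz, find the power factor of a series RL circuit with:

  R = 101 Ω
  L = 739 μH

Step 1 — Angular frequency: ω = 2π·f = 2π·772 = 4851 rad/s.
Step 2 — Component impedances:
  R: Z = R = 101 Ω
  L: Z = jωL = j·4851·0.000739 = 0 + j3.585 Ω
Step 3 — Series combination: Z_total = R + L = 101 + j3.585 Ω = 101.1∠2.0° Ω.
Step 4 — Power factor: PF = cos(φ) = Re(Z)/|Z| = 101/101.06 = 0.9994.
Step 5 — Type: Im(Z) = 3.585 ⇒ lagging (phase φ = 2.0°).

PF = 0.9994 (lagging, φ = 2.0°)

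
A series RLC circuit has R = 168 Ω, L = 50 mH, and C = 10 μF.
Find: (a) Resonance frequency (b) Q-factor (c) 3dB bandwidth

Step 1 — Resonance condition Im(Z)=0 gives ω₀ = 1/√(LC).
Step 2 — ω₀ = 1/√(0.05·1e-05) = 1414 rad/s.
Step 3 — f₀ = ω₀/(2π) = 225.1 Hz.
Step 4 — Series Q: Q = ω₀L/R = 1414·0.05/168 = 0.4209.
Step 5 — 3dB bandwidth: Δω = ω₀/Q = 3360 rad/s; BW = Δω/(2π) = 534.8 Hz.

(a) f₀ = 225.1 Hz  (b) Q = 0.4209  (c) BW = 534.8 Hz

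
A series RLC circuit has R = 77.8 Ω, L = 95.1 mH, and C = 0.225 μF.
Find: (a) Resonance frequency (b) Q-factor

Step 1 — Resonance condition Im(Z)=0 gives ω₀ = 1/√(LC).
Step 2 — ω₀ = 1/√(0.0951·2.25e-07) = 6836 rad/s.
Step 3 — f₀ = ω₀/(2π) = 1088 Hz.
Step 4 — Series Q: Q = ω₀L/R = 6836·0.0951/77.8 = 8.356.

(a) f₀ = 1088 Hz  (b) Q = 8.356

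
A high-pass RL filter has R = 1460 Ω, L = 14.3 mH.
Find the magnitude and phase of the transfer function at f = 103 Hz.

Step 1 — Angular frequency: ω = 2π·103 = 647.2 rad/s.
Step 2 — Transfer function: H(jω) = jωL/(R + jωL).
Step 3 — Numerator jωL = j·9.255; denominator R + jωL = 1460 + j9.255.
Step 4 — H = 4.018e-05 + j0.006338.
Step 5 — Magnitude: |H| = 0.006339 (-44.0 dB); phase: φ = 89.6°.

|H| = 0.006339 (-44.0 dB), φ = 89.6°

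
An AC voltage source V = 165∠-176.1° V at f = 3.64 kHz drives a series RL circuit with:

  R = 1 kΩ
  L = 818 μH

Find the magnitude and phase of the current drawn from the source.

Step 1 — Angular frequency: ω = 2π·f = 2π·3640 = 2.287e+04 rad/s.
Step 2 — Component impedances:
  R: Z = R = 1000 Ω
  L: Z = jωL = j·2.287e+04·0.000818 = 0 + j18.71 Ω
Step 3 — Series combination: Z_total = R + L = 1000 + j18.71 Ω = 1000∠1.1° Ω.
Step 4 — Source phasor: V = 165∠-176.1° V = -164.6 - j11.22 V.
Step 5 — Ohm's law: I = V / Z_total = (-164.6 - j11.22) / (1000 + j18.71) = -0.1648 - j0.00814 A.
Step 6 — Convert to polar: |I| = 0.165 A, ∠I = -177.2°.

I = 0.165∠-177.2° A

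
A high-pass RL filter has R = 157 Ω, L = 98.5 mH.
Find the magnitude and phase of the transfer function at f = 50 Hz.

Step 1 — Angular frequency: ω = 2π·50 = 314.2 rad/s.
Step 2 — Transfer function: H(jω) = jωL/(R + jωL).
Step 3 — Numerator jωL = j·30.94; denominator R + jωL = 157 + j30.94.
Step 4 — H = 0.0374 + j0.1897.
Step 5 — Magnitude: |H| = 0.1934 (-14.3 dB); phase: φ = 78.8°.

|H| = 0.1934 (-14.3 dB), φ = 78.8°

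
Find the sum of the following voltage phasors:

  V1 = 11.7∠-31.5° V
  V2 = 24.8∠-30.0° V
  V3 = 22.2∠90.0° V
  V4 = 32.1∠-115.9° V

Step 1 — Convert each phasor to rectangular form:
  V1 = 11.7·(cos(-31.5°) + j·sin(-31.5°)) = 9.976 - j6.113 V
  V2 = 24.8·(cos(-30.0°) + j·sin(-30.0°)) = 21.48 - j12.4 V
  V3 = 22.2·(cos(90.0°) + j·sin(90.0°)) = 0 + j22.2 V
  V4 = 32.1·(cos(-115.9°) + j·sin(-115.9°)) = -14.02 - j28.88 V
Step 2 — Sum components: V_total = 17.43 - j25.19 V.
Step 3 — Convert to polar: |V_total| = 30.63 V, ∠V_total = -55.3°.

V_total = 30.63∠-55.3° V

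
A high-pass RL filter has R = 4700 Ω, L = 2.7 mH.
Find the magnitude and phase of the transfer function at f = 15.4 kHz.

Step 1 — Angular frequency: ω = 2π·1.54e+04 = 9.676e+04 rad/s.
Step 2 — Transfer function: H(jω) = jωL/(R + jωL).
Step 3 — Numerator jωL = j·261.3; denominator R + jωL = 4700 + j261.3.
Step 4 — H = 0.00308 + j0.05541.
Step 5 — Magnitude: |H| = 0.0555 (-25.1 dB); phase: φ = 86.8°.

|H| = 0.0555 (-25.1 dB), φ = 86.8°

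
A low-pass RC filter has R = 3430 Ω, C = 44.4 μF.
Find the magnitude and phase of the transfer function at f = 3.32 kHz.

Step 1 — Angular frequency: ω = 2π·3320 = 2.086e+04 rad/s.
Step 2 — Transfer function: H(jω) = 1/(1 + jωRC).
Step 3 — Denominator: 1 + jωRC = 1 + j·2.086e+04·3430·4.44e-05 = 1 + j3177.
Step 4 — H = 9.909e-08 - j0.0003148.
Step 5 — Magnitude: |H| = 0.0003148 (-70.0 dB); phase: φ = -90.0°.

|H| = 0.0003148 (-70.0 dB), φ = -90.0°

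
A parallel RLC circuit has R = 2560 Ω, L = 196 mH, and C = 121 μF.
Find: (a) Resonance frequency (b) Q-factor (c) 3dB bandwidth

Step 1 — Resonance: ω₀ = 1/√(LC) = 1/√(0.196·0.000121) = 205.3 rad/s.
Step 2 — f₀ = ω₀/(2π) = 32.68 Hz.
Step 3 — Parallel Q: Q = R/(ω₀L) = 2560/(205.3·0.196) = 63.61.
Step 4 — Bandwidth: Δω = ω₀/Q = 3.228 rad/s; BW = Δω/(2π) = 0.5138 Hz.

(a) f₀ = 32.68 Hz  (b) Q = 63.61  (c) BW = 0.5138 Hz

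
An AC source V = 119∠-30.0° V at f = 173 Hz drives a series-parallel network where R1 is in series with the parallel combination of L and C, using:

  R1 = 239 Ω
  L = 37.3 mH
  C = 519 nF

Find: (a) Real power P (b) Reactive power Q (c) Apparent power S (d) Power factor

Step 1 — Angular frequency: ω = 2π·f = 2π·173 = 1087 rad/s.
Step 2 — Component impedances:
  R1: Z = R = 239 Ω
  L: Z = jωL = j·1087·0.0373 = 0 + j40.54 Ω
  C: Z = 1/(jωC) = -j/(ω·C) = 0 - j1773 Ω
Step 3 — Parallel branch: L || C = 1/(1/L + 1/C) = 0 + j41.49 Ω.
Step 4 — Series with R1: Z_total = R1 + (L || C) = 239 + j41.49 Ω = 242.6∠9.8° Ω.
Step 5 — Source phasor: V = 119∠-30.0° V = 103.1 - j59.5 V.
Step 6 — Current: I = V / Z = 0.3766 - j0.3143 A = 0.4906∠-39.8° A.
Step 7 — Complex power: S = V·I* = 57.52 + j9.986 VA.
Step 8 — Real power: P = Re(S) = 57.52 W.
Step 9 — Reactive power: Q = Im(S) = 9.986 VAR.
Step 10 — Apparent power: |S| = 58.38 VA.
Step 11 — Power factor: PF = P/|S| = 0.9853 (lagging).

(a) P = 57.52 W  (b) Q = 9.986 VAR  (c) S = 58.38 VA  (d) PF = 0.9853 (lagging)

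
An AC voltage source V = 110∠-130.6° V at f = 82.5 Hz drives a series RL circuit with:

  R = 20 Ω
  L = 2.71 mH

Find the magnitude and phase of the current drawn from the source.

Step 1 — Angular frequency: ω = 2π·f = 2π·82.5 = 518.4 rad/s.
Step 2 — Component impedances:
  R: Z = R = 20 Ω
  L: Z = jωL = j·518.4·0.00271 = 0 + j1.405 Ω
Step 3 — Series combination: Z_total = R + L = 20 + j1.405 Ω = 20.05∠4.0° Ω.
Step 4 — Source phasor: V = 110∠-130.6° V = -71.59 - j83.52 V.
Step 5 — Ohm's law: I = V / Z_total = (-71.59 - j83.52) / (20 + j1.405) = -3.854 - j3.905 A.
Step 6 — Convert to polar: |I| = 5.486 A, ∠I = -134.6°.

I = 5.486∠-134.6° A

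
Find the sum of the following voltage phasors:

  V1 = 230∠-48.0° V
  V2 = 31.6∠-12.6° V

Step 1 — Convert each phasor to rectangular form:
  V1 = 230·(cos(-48.0°) + j·sin(-48.0°)) = 153.9 - j170.9 V
  V2 = 31.6·(cos(-12.6°) + j·sin(-12.6°)) = 30.84 - j6.893 V
Step 2 — Sum components: V_total = 184.7 - j177.8 V.
Step 3 — Convert to polar: |V_total| = 256.4 V, ∠V_total = -43.9°.

V_total = 256.4∠-43.9° V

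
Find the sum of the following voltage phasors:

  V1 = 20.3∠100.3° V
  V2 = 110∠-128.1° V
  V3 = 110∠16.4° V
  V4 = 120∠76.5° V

Step 1 — Convert each phasor to rectangular form:
  V1 = 20.3·(cos(100.3°) + j·sin(100.3°)) = -3.63 + j19.97 V
  V2 = 110·(cos(-128.1°) + j·sin(-128.1°)) = -67.87 - j86.56 V
  V3 = 110·(cos(16.4°) + j·sin(16.4°)) = 105.5 + j31.06 V
  V4 = 120·(cos(76.5°) + j·sin(76.5°)) = 28.01 + j116.7 V
Step 2 — Sum components: V_total = 62.03 + j81.15 V.
Step 3 — Convert to polar: |V_total| = 102.1 V, ∠V_total = 52.6°.

V_total = 102.1∠52.6° V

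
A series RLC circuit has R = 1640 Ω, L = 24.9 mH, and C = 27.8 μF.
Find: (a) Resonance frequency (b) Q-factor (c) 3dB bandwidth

Step 1 — Resonance: ω₀ = 1/√(LC) = 1/√(0.0249·2.78e-05) = 1202 rad/s.
Step 2 — f₀ = ω₀/(2π) = 191.3 Hz.
Step 3 — Series Q: Q = ω₀L/R = 1202·0.0249/1640 = 0.01825.
Step 4 — Bandwidth: Δω = ω₀/Q = 6.586e+04 rad/s; BW = Δω/(2π) = 1.048e+04 Hz.

(a) f₀ = 191.3 Hz  (b) Q = 0.01825  (c) BW = 1.048e+04 Hz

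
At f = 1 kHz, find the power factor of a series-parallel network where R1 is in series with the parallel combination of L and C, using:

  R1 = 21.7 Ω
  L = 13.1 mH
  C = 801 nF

Step 1 — Angular frequency: ω = 2π·f = 2π·1000 = 6283 rad/s.
Step 2 — Component impedances:
  R1: Z = R = 21.7 Ω
  L: Z = jωL = j·6283·0.0131 = 0 + j82.31 Ω
  C: Z = 1/(jωC) = -j/(ω·C) = 0 - j198.7 Ω
Step 3 — Parallel branch: L || C = 1/(1/L + 1/C) = 0 + j140.5 Ω.
Step 4 — Series with R1: Z_total = R1 + (L || C) = 21.7 + j140.5 Ω = 142.2∠81.2° Ω.
Step 5 — Power factor: PF = cos(φ) = Re(Z)/|Z| = 21.7/142.2 = 0.1526.
Step 6 — Type: Im(Z) = 140.5 ⇒ lagging (phase φ = 81.2°).

PF = 0.1526 (lagging, φ = 81.2°)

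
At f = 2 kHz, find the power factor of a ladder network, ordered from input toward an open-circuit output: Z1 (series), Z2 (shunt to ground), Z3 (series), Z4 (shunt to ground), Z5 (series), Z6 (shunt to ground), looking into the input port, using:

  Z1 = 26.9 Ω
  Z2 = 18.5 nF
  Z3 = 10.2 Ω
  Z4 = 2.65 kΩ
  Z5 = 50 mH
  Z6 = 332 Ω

Step 1 — Angular frequency: ω = 2π·f = 2π·2000 = 1.257e+04 rad/s.
Step 2 — Component impedances:
  Z1: Z = R = 26.9 Ω
  Z2: Z = 1/(jωC) = -j/(ω·C) = 0 - j4301 Ω
  Z3: Z = R = 10.2 Ω
  Z4: Z = R = 2650 Ω
  Z5: Z = jωL = j·1.257e+04·0.05 = 0 + j628.3 Ω
  Z6: Z = R = 332 Ω
Step 3 — Ladder network (open output): work backward from the far end, alternating series and parallel combinations. Z_in = 533.5 + j480.4 Ω = 717.9∠42.0° Ω.
Step 4 — Power factor: PF = cos(φ) = Re(Z)/|Z| = 533.5/717.9 = 0.7431.
Step 5 — Type: Im(Z) = 480.4 ⇒ lagging (phase φ = 42.0°).

PF = 0.7431 (lagging, φ = 42.0°)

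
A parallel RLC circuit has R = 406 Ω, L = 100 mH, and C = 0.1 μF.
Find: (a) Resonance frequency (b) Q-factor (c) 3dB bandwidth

Step 1 — Resonance: ω₀ = 1/√(LC) = 1/√(0.1·1e-07) = 1e+04 rad/s.
Step 2 — f₀ = ω₀/(2π) = 1592 Hz.
Step 3 — Parallel Q: Q = R/(ω₀L) = 406/(1e+04·0.1) = 0.406.
Step 4 — Bandwidth: Δω = ω₀/Q = 2.463e+04 rad/s; BW = Δω/(2π) = 3920 Hz.

(a) f₀ = 1592 Hz  (b) Q = 0.406  (c) BW = 3920 Hz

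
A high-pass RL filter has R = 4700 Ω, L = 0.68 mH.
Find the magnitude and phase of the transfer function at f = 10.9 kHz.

Step 1 — Angular frequency: ω = 2π·1.09e+04 = 6.849e+04 rad/s.
Step 2 — Transfer function: H(jω) = jωL/(R + jωL).
Step 3 — Numerator jωL = j·46.57; denominator R + jωL = 4700 + j46.57.
Step 4 — H = 9.817e-05 + j0.009908.
Step 5 — Magnitude: |H| = 0.009908 (-40.1 dB); phase: φ = 89.4°.

|H| = 0.009908 (-40.1 dB), φ = 89.4°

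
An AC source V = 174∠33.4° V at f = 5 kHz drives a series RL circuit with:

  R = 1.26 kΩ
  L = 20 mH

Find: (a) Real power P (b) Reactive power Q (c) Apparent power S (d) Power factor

Step 1 — Angular frequency: ω = 2π·f = 2π·5000 = 3.142e+04 rad/s.
Step 2 — Component impedances:
  R: Z = R = 1260 Ω
  L: Z = jωL = j·3.142e+04·0.02 = 0 + j628.3 Ω
Step 3 — Series combination: Z_total = R + L = 1260 + j628.3 Ω = 1408∠26.5° Ω.
Step 4 — Source phasor: V = 174∠33.4° V = 145.3 + j95.78 V.
Step 5 — Current: I = V / Z = 0.1227 + j0.01484 A = 0.1236∠6.9° A.
Step 6 — Complex power: S = V·I* = 19.24 + j9.596 VA.
Step 7 — Real power: P = Re(S) = 19.24 W.
Step 8 — Reactive power: Q = Im(S) = 9.596 VAR.
Step 9 — Apparent power: |S| = 21.5 VA.
Step 10 — Power factor: PF = P/|S| = 0.8949 (lagging).

(a) P = 19.24 W  (b) Q = 9.596 VAR  (c) S = 21.5 VA  (d) PF = 0.8949 (lagging)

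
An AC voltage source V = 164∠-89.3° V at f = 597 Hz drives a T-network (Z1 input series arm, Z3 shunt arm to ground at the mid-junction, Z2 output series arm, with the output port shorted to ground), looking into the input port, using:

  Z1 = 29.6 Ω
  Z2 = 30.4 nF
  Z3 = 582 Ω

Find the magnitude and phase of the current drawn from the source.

Step 1 — Angular frequency: ω = 2π·f = 2π·597 = 3751 rad/s.
Step 2 — Component impedances:
  Z1: Z = R = 29.6 Ω
  Z2: Z = 1/(jωC) = -j/(ω·C) = 0 - j8769 Ω
  Z3: Z = R = 582 Ω
Step 3 — With the output port shorted to ground, the output series arm Z2 runs from the junction to ground; the shunt arm Z3 also runs from the junction to ground. They appear in parallel: Z3 || Z2 = 579.4 - j38.46 Ω.
Step 4 — Series with input arm Z1: Z_in = Z1 + (Z3 || Z2) = 609 - j38.46 Ω = 610.3∠-3.6° Ω.
Step 5 — Source phasor: V = 164∠-89.3° V = 2.004 - j164 V.
Step 6 — Ohm's law: I = V / Z_total = (2.004 - j164) / (609 - j38.46) = 0.02021 - j0.268 A.
Step 7 — Convert to polar: |I| = 0.2687 A, ∠I = -85.7°.

I = 0.2687∠-85.7° A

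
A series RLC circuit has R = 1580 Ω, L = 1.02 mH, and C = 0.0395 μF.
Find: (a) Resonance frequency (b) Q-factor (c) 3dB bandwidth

Step 1 — Resonance condition Im(Z)=0 gives ω₀ = 1/√(LC).
Step 2 — ω₀ = 1/√(0.00102·3.95e-08) = 1.575e+05 rad/s.
Step 3 — f₀ = ω₀/(2π) = 2.507e+04 Hz.
Step 4 — Series Q: Q = ω₀L/R = 1.575e+05·0.00102/1580 = 0.1017.
Step 5 — 3dB bandwidth: Δω = ω₀/Q = 1.549e+06 rad/s; BW = Δω/(2π) = 2.465e+05 Hz.

(a) f₀ = 2.507e+04 Hz  (b) Q = 0.1017  (c) BW = 2.465e+05 Hz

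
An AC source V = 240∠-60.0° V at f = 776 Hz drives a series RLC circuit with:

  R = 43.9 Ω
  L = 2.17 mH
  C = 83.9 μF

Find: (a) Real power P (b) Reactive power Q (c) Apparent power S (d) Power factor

Step 1 — Angular frequency: ω = 2π·f = 2π·776 = 4876 rad/s.
Step 2 — Component impedances:
  R: Z = R = 43.9 Ω
  L: Z = jωL = j·4876·0.00217 = 0 + j10.58 Ω
  C: Z = 1/(jωC) = -j/(ω·C) = 0 - j2.445 Ω
Step 3 — Series combination: Z_total = R + L + C = 43.9 + j8.136 Ω = 44.65∠10.5° Ω.
Step 4 — Source phasor: V = 240∠-60.0° V = 120 - j207.8 V.
Step 5 — Current: I = V / Z = 1.794 - j5.067 A = 5.375∠-70.5° A.
Step 6 — Complex power: S = V·I* = 1269 + j235.1 VA.
Step 7 — Real power: P = Re(S) = 1269 W.
Step 8 — Reactive power: Q = Im(S) = 235.1 VAR.
Step 9 — Apparent power: |S| = 1290 VA.
Step 10 — Power factor: PF = P/|S| = 0.9833 (lagging).

(a) P = 1269 W  (b) Q = 235.1 VAR  (c) S = 1290 VA  (d) PF = 0.9833 (lagging)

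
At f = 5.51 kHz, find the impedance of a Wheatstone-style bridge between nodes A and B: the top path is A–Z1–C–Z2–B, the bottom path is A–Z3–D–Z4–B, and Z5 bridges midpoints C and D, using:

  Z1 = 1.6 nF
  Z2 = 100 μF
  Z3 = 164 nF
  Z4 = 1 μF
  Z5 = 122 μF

Step 1 — Angular frequency: ω = 2π·f = 2π·5510 = 3.462e+04 rad/s.
Step 2 — Component impedances:
  Z1: Z = 1/(jωC) = -j/(ω·C) = 0 - j1.805e+04 Ω
  Z2: Z = 1/(jωC) = -j/(ω·C) = 0 - j0.2888 Ω
  Z3: Z = 1/(jωC) = -j/(ω·C) = 0 - j176.1 Ω
  Z4: Z = 1/(jωC) = -j/(ω·C) = 0 - j28.88 Ω
  Z5: Z = 1/(jωC) = -j/(ω·C) = 0 - j0.2368 Ω
Step 3 — Bridge requires nodal analysis (the Z5 bridge couples midpoints C and D, so the two paths cannot be reduced to a simple series/parallel combination). Setting node B to ground and injecting 1 A at node A, the 3-node admittance system at A, C, D solves to V_A = Z_AB = 0 - j174.9 Ω = 174.9∠-90.0° Ω.

Z = 0 - j174.9 Ω = 174.9∠-90.0° Ω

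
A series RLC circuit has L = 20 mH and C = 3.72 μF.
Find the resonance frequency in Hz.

Step 1 — Resonance condition Im(Z)=0 gives ω₀ = 1/√(LC).
Step 2 — ω₀ = 1/√(0.02·3.72e-06) = 3666 rad/s.
Step 3 — f₀ = ω₀/(2π) = 583.5 Hz.

f₀ = 583.5 Hz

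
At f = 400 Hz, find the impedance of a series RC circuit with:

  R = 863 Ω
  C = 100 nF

Step 1 — Angular frequency: ω = 2π·f = 2π·400 = 2513 rad/s.
Step 2 — Component impedances:
  R: Z = R = 863 Ω
  C: Z = 1/(jωC) = -j/(ω·C) = 0 - j3979 Ω
Step 3 — Series combination: Z_total = R + C = 863 - j3979 Ω = 4071∠-77.8° Ω.

Z = 863 - j3979 Ω = 4071∠-77.8° Ω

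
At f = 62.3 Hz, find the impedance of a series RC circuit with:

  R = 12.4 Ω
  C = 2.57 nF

Step 1 — Angular frequency: ω = 2π·f = 2π·62.3 = 391.4 rad/s.
Step 2 — Component impedances:
  R: Z = R = 12.4 Ω
  C: Z = 1/(jωC) = -j/(ω·C) = 0 - j9.94e+05 Ω
Step 3 — Series combination: Z_total = R + C = 12.4 - j9.94e+05 Ω = 9.94e+05∠-90.0° Ω.

Z = 12.4 - j9.94e+05 Ω = 9.94e+05∠-90.0° Ω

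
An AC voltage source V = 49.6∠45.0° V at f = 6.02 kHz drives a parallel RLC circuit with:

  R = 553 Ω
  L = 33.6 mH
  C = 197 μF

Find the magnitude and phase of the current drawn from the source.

Step 1 — Angular frequency: ω = 2π·f = 2π·6020 = 3.782e+04 rad/s.
Step 2 — Component impedances:
  R: Z = R = 553 Ω
  L: Z = jωL = j·3.782e+04·0.0336 = 0 + j1271 Ω
  C: Z = 1/(jωC) = -j/(ω·C) = 0 - j0.1342 Ω
Step 3 — Parallel combination: 1/Z_total = 1/R + 1/L + 1/C; Z_total = 3.257e-05 - j0.1342 Ω = 0.1342∠-90.0° Ω.
Step 4 — Source phasor: V = 49.6∠45.0° V = 35.07 + j35.07 V.
Step 5 — Ohm's law: I = V / Z_total = (35.07 + j35.07) / (3.257e-05 - j0.1342) = -261.3 + j261.4 A.
Step 6 — Convert to polar: |I| = 369.6 A, ∠I = 135.0°.

I = 369.6∠135.0° A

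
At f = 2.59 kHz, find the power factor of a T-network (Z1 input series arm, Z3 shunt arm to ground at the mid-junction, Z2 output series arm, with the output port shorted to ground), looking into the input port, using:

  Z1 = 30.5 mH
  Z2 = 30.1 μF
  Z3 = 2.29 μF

Step 1 — Angular frequency: ω = 2π·f = 2π·2590 = 1.627e+04 rad/s.
Step 2 — Component impedances:
  Z1: Z = jωL = j·1.627e+04·0.0305 = 0 + j496.3 Ω
  Z2: Z = 1/(jωC) = -j/(ω·C) = 0 - j2.042 Ω
  Z3: Z = 1/(jωC) = -j/(ω·C) = 0 - j26.83 Ω
Step 3 — With the output port shorted to ground, the output series arm Z2 runs from the junction to ground; the shunt arm Z3 also runs from the junction to ground. They appear in parallel: Z3 || Z2 = 0 - j1.897 Ω.
Step 4 — Series with input arm Z1: Z_in = Z1 + (Z3 || Z2) = 0 + j494.4 Ω = 494.4∠90.0° Ω.
Step 5 — Power factor: PF = cos(φ) = Re(Z)/|Z| = 0/494.4 = 0.
Step 6 — Type: Im(Z) = 494.4 ⇒ lagging (phase φ = 90.0°).

PF = 0 (lagging, φ = 90.0°)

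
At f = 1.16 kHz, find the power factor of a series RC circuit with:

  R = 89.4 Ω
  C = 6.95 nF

Step 1 — Angular frequency: ω = 2π·f = 2π·1160 = 7288 rad/s.
Step 2 — Component impedances:
  R: Z = R = 89.4 Ω
  C: Z = 1/(jωC) = -j/(ω·C) = 0 - j1.974e+04 Ω
Step 3 — Series combination: Z_total = R + C = 89.4 - j1.974e+04 Ω = 1.974e+04∠-89.7° Ω.
Step 4 — Power factor: PF = cos(φ) = Re(Z)/|Z| = 89.4/1.974e+04 = 0.004529.
Step 5 — Type: Im(Z) = -1.974e+04 ⇒ leading (phase φ = -89.7°).

PF = 0.004529 (leading, φ = -89.7°)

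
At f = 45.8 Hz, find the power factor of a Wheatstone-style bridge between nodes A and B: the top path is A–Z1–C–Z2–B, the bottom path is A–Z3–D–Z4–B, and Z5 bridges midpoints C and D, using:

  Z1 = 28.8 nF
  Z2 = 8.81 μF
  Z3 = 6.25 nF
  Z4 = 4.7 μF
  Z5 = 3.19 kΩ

Step 1 — Angular frequency: ω = 2π·f = 2π·45.8 = 287.8 rad/s.
Step 2 — Component impedances:
  Z1: Z = 1/(jωC) = -j/(ω·C) = 0 - j1.207e+05 Ω
  Z2: Z = 1/(jωC) = -j/(ω·C) = 0 - j394.4 Ω
  Z3: Z = 1/(jωC) = -j/(ω·C) = 0 - j5.56e+05 Ω
  Z4: Z = 1/(jωC) = -j/(ω·C) = 0 - j739.4 Ω
  Z5: Z = R = 3190 Ω
Step 3 — Bridge requires nodal analysis (the Z5 bridge couples midpoints C and D, so the two paths cannot be reduced to a simple series/parallel combination). Setting node B to ground and injecting 1 A at node A, the 3-node admittance system at A, C, D solves to V_A = Z_AB = 10.26 - j9.943e+04 Ω = 9.943e+04∠-90.0° Ω.
Step 4 — Power factor: PF = cos(φ) = Re(Z)/|Z| = 10.26/9.943e+04 = 0.0001032.
Step 5 — Type: Im(Z) = -9.943e+04 ⇒ leading (phase φ = -90.0°).

PF = 0.0001032 (leading, φ = -90.0°)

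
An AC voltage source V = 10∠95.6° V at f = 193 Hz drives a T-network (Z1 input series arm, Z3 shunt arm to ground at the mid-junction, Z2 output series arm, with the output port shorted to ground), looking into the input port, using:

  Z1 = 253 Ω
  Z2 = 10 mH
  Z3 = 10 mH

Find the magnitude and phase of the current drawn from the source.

Step 1 — Angular frequency: ω = 2π·f = 2π·193 = 1213 rad/s.
Step 2 — Component impedances:
  Z1: Z = R = 253 Ω
  Z2: Z = jωL = j·1213·0.01 = 0 + j12.13 Ω
  Z3: Z = jωL = j·1213·0.01 = 0 + j12.13 Ω
Step 3 — With the output port shorted to ground, the output series arm Z2 runs from the junction to ground; the shunt arm Z3 also runs from the junction to ground. They appear in parallel: Z3 || Z2 = 0 + j6.063 Ω.
Step 4 — Series with input arm Z1: Z_in = Z1 + (Z3 || Z2) = 253 + j6.063 Ω = 253.1∠1.4° Ω.
Step 5 — Source phasor: V = 10∠95.6° V = -0.9758 + j9.952 V.
Step 6 — Ohm's law: I = V / Z_total = (-0.9758 + j9.952) / (253 + j6.063) = -0.002913 + j0.03941 A.
Step 7 — Convert to polar: |I| = 0.03951 A, ∠I = 94.2°.

I = 0.03951∠94.2° A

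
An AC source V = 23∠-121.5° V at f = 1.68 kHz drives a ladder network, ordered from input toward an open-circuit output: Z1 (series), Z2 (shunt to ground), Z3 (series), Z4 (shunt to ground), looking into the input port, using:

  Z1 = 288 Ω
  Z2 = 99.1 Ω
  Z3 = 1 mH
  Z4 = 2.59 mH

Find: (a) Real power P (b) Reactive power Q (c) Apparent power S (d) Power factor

Step 1 — Angular frequency: ω = 2π·f = 2π·1680 = 1.056e+04 rad/s.
Step 2 — Component impedances:
  Z1: Z = R = 288 Ω
  Z2: Z = R = 99.1 Ω
  Z3: Z = jωL = j·1.056e+04·0.001 = 0 + j10.56 Ω
  Z4: Z = jωL = j·1.056e+04·0.00259 = 0 + j27.34 Ω
Step 3 — Ladder network (open output): work backward from the far end, alternating series and parallel combinations. Z_in = 300.6 + j33.06 Ω = 302.5∠6.3° Ω.
Step 4 — Source phasor: V = 23∠-121.5° V = -12.02 - j19.61 V.
Step 5 — Current: I = V / Z = -0.04658 - j0.06011 A = 0.07604∠-127.8° A.
Step 6 — Complex power: S = V·I* = 1.739 + j0.1912 VA.
Step 7 — Real power: P = Re(S) = 1.739 W.
Step 8 — Reactive power: Q = Im(S) = 0.1912 VAR.
Step 9 — Apparent power: |S| = 1.749 VA.
Step 10 — Power factor: PF = P/|S| = 0.994 (lagging).

(a) P = 1.739 W  (b) Q = 0.1912 VAR  (c) S = 1.749 VA  (d) PF = 0.994 (lagging)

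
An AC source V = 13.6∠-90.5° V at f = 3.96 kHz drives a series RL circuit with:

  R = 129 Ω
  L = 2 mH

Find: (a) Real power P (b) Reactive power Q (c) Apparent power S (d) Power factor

Step 1 — Angular frequency: ω = 2π·f = 2π·3960 = 2.488e+04 rad/s.
Step 2 — Component impedances:
  R: Z = R = 129 Ω
  L: Z = jωL = j·2.488e+04·0.002 = 0 + j49.76 Ω
Step 3 — Series combination: Z_total = R + L = 129 + j49.76 Ω = 138.3∠21.1° Ω.
Step 4 — Source phasor: V = 13.6∠-90.5° V = -0.1187 - j13.6 V.
Step 5 — Current: I = V / Z = -0.0362 - j0.09146 A = 0.09836∠-111.6° A.
Step 6 — Complex power: S = V·I* = 1.248 + j0.4815 VA.
Step 7 — Real power: P = Re(S) = 1.248 W.
Step 8 — Reactive power: Q = Im(S) = 0.4815 VAR.
Step 9 — Apparent power: |S| = 1.338 VA.
Step 10 — Power factor: PF = P/|S| = 0.933 (lagging).

(a) P = 1.248 W  (b) Q = 0.4815 VAR  (c) S = 1.338 VA  (d) PF = 0.933 (lagging)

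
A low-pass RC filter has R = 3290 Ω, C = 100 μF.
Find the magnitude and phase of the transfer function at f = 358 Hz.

Step 1 — Angular frequency: ω = 2π·358 = 2249 rad/s.
Step 2 — Transfer function: H(jω) = 1/(1 + jωRC).
Step 3 — Denominator: 1 + jωRC = 1 + j·2249·3290·0.0001 = 1 + j740.
Step 4 — H = 1.826e-06 - j0.001351.
Step 5 — Magnitude: |H| = 0.001351 (-57.4 dB); phase: φ = -89.9°.

|H| = 0.001351 (-57.4 dB), φ = -89.9°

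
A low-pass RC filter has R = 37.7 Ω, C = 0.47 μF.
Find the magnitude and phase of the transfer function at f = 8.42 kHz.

Step 1 — Angular frequency: ω = 2π·8420 = 5.29e+04 rad/s.
Step 2 — Transfer function: H(jω) = 1/(1 + jωRC).
Step 3 — Denominator: 1 + jωRC = 1 + j·5.29e+04·37.7·4.7e-07 = 1 + j0.9374.
Step 4 — H = 0.5323 - j0.499.
Step 5 — Magnitude: |H| = 0.7296 (-2.7 dB); phase: φ = -43.1°.

|H| = 0.7296 (-2.7 dB), φ = -43.1°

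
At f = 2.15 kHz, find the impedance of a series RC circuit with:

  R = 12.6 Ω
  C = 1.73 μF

Step 1 — Angular frequency: ω = 2π·f = 2π·2150 = 1.351e+04 rad/s.
Step 2 — Component impedances:
  R: Z = R = 12.6 Ω
  C: Z = 1/(jωC) = -j/(ω·C) = 0 - j42.79 Ω
Step 3 — Series combination: Z_total = R + C = 12.6 - j42.79 Ω = 44.61∠-73.6° Ω.

Z = 12.6 - j42.79 Ω = 44.61∠-73.6° Ω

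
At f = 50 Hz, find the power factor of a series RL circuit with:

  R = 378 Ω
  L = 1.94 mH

Step 1 — Angular frequency: ω = 2π·f = 2π·50 = 314.2 rad/s.
Step 2 — Component impedances:
  R: Z = R = 378 Ω
  L: Z = jωL = j·314.2·0.00194 = 0 + j0.6095 Ω
Step 3 — Series combination: Z_total = R + L = 378 + j0.6095 Ω = 378∠0.1° Ω.
Step 4 — Power factor: PF = cos(φ) = Re(Z)/|Z| = 378/378 = 1.
Step 5 — Type: Im(Z) = 0.6095 ⇒ lagging (phase φ = 0.1°).

PF = 1 (lagging, φ = 0.1°)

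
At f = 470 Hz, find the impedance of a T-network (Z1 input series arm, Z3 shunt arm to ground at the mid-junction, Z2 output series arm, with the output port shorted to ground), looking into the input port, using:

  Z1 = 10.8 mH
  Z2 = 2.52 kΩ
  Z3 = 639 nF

Step 1 — Angular frequency: ω = 2π·f = 2π·470 = 2953 rad/s.
Step 2 — Component impedances:
  Z1: Z = jωL = j·2953·0.0108 = 0 + j31.89 Ω
  Z2: Z = R = 2520 Ω
  Z3: Z = 1/(jωC) = -j/(ω·C) = 0 - j529.9 Ω
Step 3 — With the output port shorted to ground, the output series arm Z2 runs from the junction to ground; the shunt arm Z3 also runs from the junction to ground. They appear in parallel: Z3 || Z2 = 106.7 - j507.5 Ω.
Step 4 — Series with input arm Z1: Z_in = Z1 + (Z3 || Z2) = 106.7 - j475.6 Ω = 487.4∠-77.4° Ω.

Z = 106.7 - j475.6 Ω = 487.4∠-77.4° Ω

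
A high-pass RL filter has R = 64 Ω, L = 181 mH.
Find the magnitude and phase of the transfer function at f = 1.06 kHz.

Step 1 — Angular frequency: ω = 2π·1060 = 6660 rad/s.
Step 2 — Transfer function: H(jω) = jωL/(R + jωL).
Step 3 — Numerator jωL = j·1205; denominator R + jωL = 64 + j1205.
Step 4 — H = 0.9972 + j0.05294.
Step 5 — Magnitude: |H| = 0.9986 (-0.0 dB); phase: φ = 3.0°.

|H| = 0.9986 (-0.0 dB), φ = 3.0°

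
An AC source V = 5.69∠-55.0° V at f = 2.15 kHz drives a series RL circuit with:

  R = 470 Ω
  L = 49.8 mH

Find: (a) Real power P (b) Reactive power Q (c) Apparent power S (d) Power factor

Step 1 — Angular frequency: ω = 2π·f = 2π·2150 = 1.351e+04 rad/s.
Step 2 — Component impedances:
  R: Z = R = 470 Ω
  L: Z = jωL = j·1.351e+04·0.0498 = 0 + j672.7 Ω
Step 3 — Series combination: Z_total = R + L = 470 + j672.7 Ω = 820.7∠55.1° Ω.
Step 4 — Source phasor: V = 5.69∠-55.0° V = 3.264 - j4.661 V.
Step 5 — Current: I = V / Z = -0.002378 - j0.006513 A = 0.006933∠-110.1° A.
Step 6 — Complex power: S = V·I* = 0.02259 + j0.03234 VA.
Step 7 — Real power: P = Re(S) = 0.02259 W.
Step 8 — Reactive power: Q = Im(S) = 0.03234 VAR.
Step 9 — Apparent power: |S| = 0.03945 VA.
Step 10 — Power factor: PF = P/|S| = 0.5727 (lagging).

(a) P = 0.02259 W  (b) Q = 0.03234 VAR  (c) S = 0.03945 VA  (d) PF = 0.5727 (lagging)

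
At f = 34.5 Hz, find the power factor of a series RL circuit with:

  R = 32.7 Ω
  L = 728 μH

Step 1 — Angular frequency: ω = 2π·f = 2π·34.5 = 216.8 rad/s.
Step 2 — Component impedances:
  R: Z = R = 32.7 Ω
  L: Z = jωL = j·216.8·0.000728 = 0 + j0.1578 Ω
Step 3 — Series combination: Z_total = R + L = 32.7 + j0.1578 Ω = 32.7∠0.3° Ω.
Step 4 — Power factor: PF = cos(φ) = Re(Z)/|Z| = 32.7/32.7 = 1.
Step 5 — Type: Im(Z) = 0.1578 ⇒ lagging (phase φ = 0.3°).

PF = 1 (lagging, φ = 0.3°)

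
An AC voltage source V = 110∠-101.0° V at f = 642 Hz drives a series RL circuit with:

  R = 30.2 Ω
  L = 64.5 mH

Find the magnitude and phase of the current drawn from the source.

Step 1 — Angular frequency: ω = 2π·f = 2π·642 = 4034 rad/s.
Step 2 — Component impedances:
  R: Z = R = 30.2 Ω
  L: Z = jωL = j·4034·0.0645 = 0 + j260.2 Ω
Step 3 — Series combination: Z_total = R + L = 30.2 + j260.2 Ω = 261.9∠83.4° Ω.
Step 4 — Source phasor: V = 110∠-101.0° V = -20.99 - j108 V.
Step 5 — Ohm's law: I = V / Z_total = (-20.99 - j108) / (30.2 + j260.2) = -0.4187 + j0.03207 A.
Step 6 — Convert to polar: |I| = 0.42 A, ∠I = 175.6°.

I = 0.42∠175.6° A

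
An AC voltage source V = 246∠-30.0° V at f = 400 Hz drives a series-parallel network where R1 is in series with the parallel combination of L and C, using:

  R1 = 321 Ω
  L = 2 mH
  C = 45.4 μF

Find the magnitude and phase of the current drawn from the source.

Step 1 — Angular frequency: ω = 2π·f = 2π·400 = 2513 rad/s.
Step 2 — Component impedances:
  R1: Z = R = 321 Ω
  L: Z = jωL = j·2513·0.002 = 0 + j5.027 Ω
  C: Z = 1/(jωC) = -j/(ω·C) = 0 - j8.764 Ω
Step 3 — Parallel branch: L || C = 1/(1/L + 1/C) = 0 + j11.79 Ω.
Step 4 — Series with R1: Z_total = R1 + (L || C) = 321 + j11.79 Ω = 321.2∠2.1° Ω.
Step 5 — Source phasor: V = 246∠-30.0° V = 213 - j123 V.
Step 6 — Ohm's law: I = V / Z_total = (213 - j123) / (321 + j11.79) = 0.6487 - j0.407 A.
Step 7 — Convert to polar: |I| = 0.7658 A, ∠I = -32.1°.

I = 0.7658∠-32.1° A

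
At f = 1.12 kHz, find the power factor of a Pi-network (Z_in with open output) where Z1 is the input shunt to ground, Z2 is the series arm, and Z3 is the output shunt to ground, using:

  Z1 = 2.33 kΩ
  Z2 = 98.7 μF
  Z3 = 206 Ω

Step 1 — Angular frequency: ω = 2π·f = 2π·1120 = 7037 rad/s.
Step 2 — Component impedances:
  Z1: Z = R = 2330 Ω
  Z2: Z = 1/(jωC) = -j/(ω·C) = 0 - j1.44 Ω
  Z3: Z = R = 206 Ω
Step 3 — With open output, the series arm Z2 and the output shunt Z3 appear in series to ground: Z2 + Z3 = 206 - j1.44 Ω.
Step 4 — Parallel with input shunt Z1: Z_in = Z1 || (Z2 + Z3) = 189.3 - j1.215 Ω = 189.3∠-0.4° Ω.
Step 5 — Power factor: PF = cos(φ) = Re(Z)/|Z| = 189.3/189.3 = 1.
Step 6 — Type: Im(Z) = -1.215 ⇒ leading (phase φ = -0.4°).

PF = 1 (leading, φ = -0.4°)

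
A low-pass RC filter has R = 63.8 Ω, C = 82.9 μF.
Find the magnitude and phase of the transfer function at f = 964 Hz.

Step 1 — Angular frequency: ω = 2π·964 = 6057 rad/s.
Step 2 — Transfer function: H(jω) = 1/(1 + jωRC).
Step 3 — Denominator: 1 + jωRC = 1 + j·6057·63.8·8.29e-05 = 1 + j32.04.
Step 4 — H = 0.0009734 - j0.03118.
Step 5 — Magnitude: |H| = 0.0312 (-30.1 dB); phase: φ = -88.2°.

|H| = 0.0312 (-30.1 dB), φ = -88.2°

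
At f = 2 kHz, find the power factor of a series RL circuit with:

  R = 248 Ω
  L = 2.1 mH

Step 1 — Angular frequency: ω = 2π·f = 2π·2000 = 1.257e+04 rad/s.
Step 2 — Component impedances:
  R: Z = R = 248 Ω
  L: Z = jωL = j·1.257e+04·0.0021 = 0 + j26.39 Ω
Step 3 — Series combination: Z_total = R + L = 248 + j26.39 Ω = 249.4∠6.1° Ω.
Step 4 — Power factor: PF = cos(φ) = Re(Z)/|Z| = 248/249.4 = 0.9944.
Step 5 — Type: Im(Z) = 26.39 ⇒ lagging (phase φ = 6.1°).

PF = 0.9944 (lagging, φ = 6.1°)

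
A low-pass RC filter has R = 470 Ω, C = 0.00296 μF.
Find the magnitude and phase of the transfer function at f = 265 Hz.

Step 1 — Angular frequency: ω = 2π·265 = 1665 rad/s.
Step 2 — Transfer function: H(jω) = 1/(1 + jωRC).
Step 3 — Denominator: 1 + jωRC = 1 + j·1665·470·2.96e-09 = 1 + j0.002316.
Step 4 — H = 1 - j0.002316.
Step 5 — Magnitude: |H| = 1 (-0.0 dB); phase: φ = -0.1°.

|H| = 1 (-0.0 dB), φ = -0.1°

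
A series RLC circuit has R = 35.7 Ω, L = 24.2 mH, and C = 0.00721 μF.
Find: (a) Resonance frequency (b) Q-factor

Step 1 — Resonance condition Im(Z)=0 gives ω₀ = 1/√(LC).
Step 2 — ω₀ = 1/√(0.0242·7.21e-09) = 7.571e+04 rad/s.
Step 3 — f₀ = ω₀/(2π) = 1.205e+04 Hz.
Step 4 — Series Q: Q = ω₀L/R = 7.571e+04·0.0242/35.7 = 51.32.

(a) f₀ = 1.205e+04 Hz  (b) Q = 51.32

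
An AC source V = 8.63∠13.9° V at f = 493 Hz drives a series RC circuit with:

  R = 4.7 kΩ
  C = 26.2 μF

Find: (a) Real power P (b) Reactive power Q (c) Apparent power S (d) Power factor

Step 1 — Angular frequency: ω = 2π·f = 2π·493 = 3098 rad/s.
Step 2 — Component impedances:
  R: Z = R = 4700 Ω
  C: Z = 1/(jωC) = -j/(ω·C) = 0 - j12.32 Ω
Step 3 — Series combination: Z_total = R + C = 4700 - j12.32 Ω = 4700∠-0.2° Ω.
Step 4 — Source phasor: V = 8.63∠13.9° V = 8.377 + j2.073 V.
Step 5 — Current: I = V / Z = 0.001781 + j0.0004458 A = 0.001836∠14.1° A.
Step 6 — Complex power: S = V·I* = 0.01585 - j4.154e-05 VA.
Step 7 — Real power: P = Re(S) = 0.01585 W.
Step 8 — Reactive power: Q = Im(S) = -4.154e-05 VAR.
Step 9 — Apparent power: |S| = 0.01585 VA.
Step 10 — Power factor: PF = P/|S| = 1 (leading).

(a) P = 0.01585 W  (b) Q = -4.154e-05 VAR  (c) S = 0.01585 VA  (d) PF = 1 (leading)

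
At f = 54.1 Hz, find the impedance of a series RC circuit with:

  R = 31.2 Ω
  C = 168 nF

Step 1 — Angular frequency: ω = 2π·f = 2π·54.1 = 339.9 rad/s.
Step 2 — Component impedances:
  R: Z = R = 31.2 Ω
  C: Z = 1/(jωC) = -j/(ω·C) = 0 - j1.751e+04 Ω
Step 3 — Series combination: Z_total = R + C = 31.2 - j1.751e+04 Ω = 1.751e+04∠-89.9° Ω.

Z = 31.2 - j1.751e+04 Ω = 1.751e+04∠-89.9° Ω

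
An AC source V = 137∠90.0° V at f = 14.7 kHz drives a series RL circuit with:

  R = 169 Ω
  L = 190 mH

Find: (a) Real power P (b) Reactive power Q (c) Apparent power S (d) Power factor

Step 1 — Angular frequency: ω = 2π·f = 2π·1.47e+04 = 9.236e+04 rad/s.
Step 2 — Component impedances:
  R: Z = R = 169 Ω
  L: Z = jωL = j·9.236e+04·0.19 = 0 + j1.755e+04 Ω
Step 3 — Series combination: Z_total = R + L = 169 + j1.755e+04 Ω = 1.755e+04∠89.4° Ω.
Step 4 — Source phasor: V = 137∠90.0° V = 0 + j137 V.
Step 5 — Current: I = V / Z = 0.007806 + j7.517e-05 A = 0.007806∠0.6° A.
Step 6 — Complex power: S = V·I* = 0.0103 + j1.069 VA.
Step 7 — Real power: P = Re(S) = 0.0103 W.
Step 8 — Reactive power: Q = Im(S) = 1.069 VAR.
Step 9 — Apparent power: |S| = 1.069 VA.
Step 10 — Power factor: PF = P/|S| = 0.00963 (lagging).

(a) P = 0.0103 W  (b) Q = 1.069 VAR  (c) S = 1.069 VA  (d) PF = 0.00963 (lagging)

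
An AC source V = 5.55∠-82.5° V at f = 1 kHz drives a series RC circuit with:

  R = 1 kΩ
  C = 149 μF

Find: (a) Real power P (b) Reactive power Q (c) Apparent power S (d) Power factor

Step 1 — Angular frequency: ω = 2π·f = 2π·1000 = 6283 rad/s.
Step 2 — Component impedances:
  R: Z = R = 1000 Ω
  C: Z = 1/(jωC) = -j/(ω·C) = 0 - j1.068 Ω
Step 3 — Series combination: Z_total = R + C = 1000 - j1.068 Ω = 1000∠-0.1° Ω.
Step 4 — Source phasor: V = 5.55∠-82.5° V = 0.7244 - j5.503 V.
Step 5 — Current: I = V / Z = 0.0007303 - j0.005502 A = 0.00555∠-82.4° A.
Step 6 — Complex power: S = V·I* = 0.0308 - j3.29e-05 VA.
Step 7 — Real power: P = Re(S) = 0.0308 W.
Step 8 — Reactive power: Q = Im(S) = -3.29e-05 VAR.
Step 9 — Apparent power: |S| = 0.0308 VA.
Step 10 — Power factor: PF = P/|S| = 1 (leading).

(a) P = 0.0308 W  (b) Q = -3.29e-05 VAR  (c) S = 0.0308 VA  (d) PF = 1 (leading)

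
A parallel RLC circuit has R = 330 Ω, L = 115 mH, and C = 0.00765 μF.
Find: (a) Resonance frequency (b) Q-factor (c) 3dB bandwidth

Step 1 — Resonance: ω₀ = 1/√(LC) = 1/√(0.115·7.65e-09) = 3.371e+04 rad/s.
Step 2 — f₀ = ω₀/(2π) = 5366 Hz.
Step 3 — Parallel Q: Q = R/(ω₀L) = 330/(3.371e+04·0.115) = 0.08511.
Step 4 — Bandwidth: Δω = ω₀/Q = 3.961e+05 rad/s; BW = Δω/(2π) = 6.304e+04 Hz.

(a) f₀ = 5366 Hz  (b) Q = 0.08511  (c) BW = 6.304e+04 Hz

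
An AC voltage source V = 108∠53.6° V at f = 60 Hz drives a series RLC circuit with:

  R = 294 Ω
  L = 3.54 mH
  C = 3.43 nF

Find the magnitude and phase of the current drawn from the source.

Step 1 — Angular frequency: ω = 2π·f = 2π·60 = 377 rad/s.
Step 2 — Component impedances:
  R: Z = R = 294 Ω
  L: Z = jωL = j·377·0.00354 = 0 + j1.335 Ω
  C: Z = 1/(jωC) = -j/(ω·C) = 0 - j7.733e+05 Ω
Step 3 — Series combination: Z_total = R + L + C = 294 - j7.733e+05 Ω = 7.733e+05∠-90.0° Ω.
Step 4 — Source phasor: V = 108∠53.6° V = 64.09 + j86.93 V.
Step 5 — Ohm's law: I = V / Z_total = (64.09 + j86.93) / (294 - j7.733e+05) = -0.0001124 + j8.292e-05 A.
Step 6 — Convert to polar: |I| = 0.0001397 A, ∠I = 143.6°.

I = 0.0001397∠143.6° A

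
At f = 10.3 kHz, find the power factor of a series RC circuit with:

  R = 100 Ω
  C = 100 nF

Step 1 — Angular frequency: ω = 2π·f = 2π·1.03e+04 = 6.472e+04 rad/s.
Step 2 — Component impedances:
  R: Z = R = 100 Ω
  C: Z = 1/(jωC) = -j/(ω·C) = 0 - j154.5 Ω
Step 3 — Series combination: Z_total = R + C = 100 - j154.5 Ω = 184.1∠-57.1° Ω.
Step 4 — Power factor: PF = cos(φ) = Re(Z)/|Z| = 100/184.05 = 0.5433.
Step 5 — Type: Im(Z) = -154.5 ⇒ leading (phase φ = -57.1°).

PF = 0.5433 (leading, φ = -57.1°)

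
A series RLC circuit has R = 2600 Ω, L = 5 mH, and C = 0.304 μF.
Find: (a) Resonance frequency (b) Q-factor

Step 1 — Resonance condition Im(Z)=0 gives ω₀ = 1/√(LC).
Step 2 — ω₀ = 1/√(0.005·3.04e-07) = 2.565e+04 rad/s.
Step 3 — f₀ = ω₀/(2π) = 4082 Hz.
Step 4 — Series Q: Q = ω₀L/R = 2.565e+04·0.005/2600 = 0.04933.

(a) f₀ = 4082 Hz  (b) Q = 0.04933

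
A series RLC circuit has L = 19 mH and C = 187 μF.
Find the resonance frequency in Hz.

Step 1 — Resonance condition Im(Z)=0 gives ω₀ = 1/√(LC).
Step 2 — ω₀ = 1/√(0.019·0.000187) = 530.5 rad/s.
Step 3 — f₀ = ω₀/(2π) = 84.44 Hz.

f₀ = 84.44 Hz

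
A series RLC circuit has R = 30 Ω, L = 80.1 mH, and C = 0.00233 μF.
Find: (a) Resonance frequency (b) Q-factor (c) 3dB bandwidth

Step 1 — Resonance: ω₀ = 1/√(LC) = 1/√(0.0801·2.33e-09) = 7.32e+04 rad/s.
Step 2 — f₀ = ω₀/(2π) = 1.165e+04 Hz.
Step 3 — Series Q: Q = ω₀L/R = 7.32e+04·0.0801/30 = 195.4.
Step 4 — Bandwidth: Δω = ω₀/Q = 374.5 rad/s; BW = Δω/(2π) = 59.61 Hz.

(a) f₀ = 1.165e+04 Hz  (b) Q = 195.4  (c) BW = 59.61 Hz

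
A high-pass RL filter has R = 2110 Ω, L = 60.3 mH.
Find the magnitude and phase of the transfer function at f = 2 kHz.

Step 1 — Angular frequency: ω = 2π·2000 = 1.257e+04 rad/s.
Step 2 — Transfer function: H(jω) = jωL/(R + jωL).
Step 3 — Numerator jωL = j·757.8; denominator R + jωL = 2110 + j757.8.
Step 4 — H = 0.1142 + j0.3181.
Step 5 — Magnitude: |H| = 0.338 (-9.4 dB); phase: φ = 70.2°.

|H| = 0.338 (-9.4 dB), φ = 70.2°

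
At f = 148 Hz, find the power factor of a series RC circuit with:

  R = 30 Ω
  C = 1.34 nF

Step 1 — Angular frequency: ω = 2π·f = 2π·148 = 929.9 rad/s.
Step 2 — Component impedances:
  R: Z = R = 30 Ω
  C: Z = 1/(jωC) = -j/(ω·C) = 0 - j8.025e+05 Ω
Step 3 — Series combination: Z_total = R + C = 30 - j8.025e+05 Ω = 8.025e+05∠-90.0° Ω.
Step 4 — Power factor: PF = cos(φ) = Re(Z)/|Z| = 30/8.025e+05 = 3.738e-05.
Step 5 — Type: Im(Z) = -8.025e+05 ⇒ leading (phase φ = -90.0°).

PF = 3.738e-05 (leading, φ = -90.0°)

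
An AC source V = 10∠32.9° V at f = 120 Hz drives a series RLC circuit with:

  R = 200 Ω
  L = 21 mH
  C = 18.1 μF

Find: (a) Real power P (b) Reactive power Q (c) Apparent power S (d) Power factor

Step 1 — Angular frequency: ω = 2π·f = 2π·120 = 754 rad/s.
Step 2 — Component impedances:
  R: Z = R = 200 Ω
  L: Z = jωL = j·754·0.021 = 0 + j15.83 Ω
  C: Z = 1/(jωC) = -j/(ω·C) = 0 - j73.28 Ω
Step 3 — Series combination: Z_total = R + L + C = 200 - j57.44 Ω = 208.1∠-16.0° Ω.
Step 4 — Source phasor: V = 10∠32.9° V = 8.396 + j5.432 V.
Step 5 — Current: I = V / Z = 0.03158 + j0.03623 A = 0.04806∠48.9° A.
Step 6 — Complex power: S = V·I* = 0.4619 - j0.1327 VA.
Step 7 — Real power: P = Re(S) = 0.4619 W.
Step 8 — Reactive power: Q = Im(S) = -0.1327 VAR.
Step 9 — Apparent power: |S| = 0.4806 VA.
Step 10 — Power factor: PF = P/|S| = 0.9611 (leading).

(a) P = 0.4619 W  (b) Q = -0.1327 VAR  (c) S = 0.4806 VA  (d) PF = 0.9611 (leading)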